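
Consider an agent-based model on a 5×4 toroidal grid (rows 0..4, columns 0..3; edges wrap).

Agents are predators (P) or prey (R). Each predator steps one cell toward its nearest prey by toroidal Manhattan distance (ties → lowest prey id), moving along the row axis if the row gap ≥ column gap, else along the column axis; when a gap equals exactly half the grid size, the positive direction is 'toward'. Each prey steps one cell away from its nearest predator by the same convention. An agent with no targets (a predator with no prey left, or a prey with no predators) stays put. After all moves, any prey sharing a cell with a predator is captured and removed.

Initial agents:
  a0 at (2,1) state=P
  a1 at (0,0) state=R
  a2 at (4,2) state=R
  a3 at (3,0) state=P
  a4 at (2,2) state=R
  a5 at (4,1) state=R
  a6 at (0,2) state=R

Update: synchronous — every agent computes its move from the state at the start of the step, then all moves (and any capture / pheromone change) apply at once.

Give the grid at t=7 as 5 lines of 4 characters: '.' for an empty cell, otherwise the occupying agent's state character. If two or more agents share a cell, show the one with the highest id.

.R..
....
PR.P
....
.R..

t=1: a0@(2,2):P a1@(1,0):R a2@(0,2):R a3@(4,0):P a4@(2,3):R a5@(0,1):R a6@(4,2):R
t=2: a0@(2,3):P a1@(2,0):R a2@(4,2):R a3@(0,0):P a4@(2,0):R a5@(1,1):R a6@(0,2):R
t=3: a0@(2,0):P a1@(2,1):R a2@(0,2):R a3@(1,0):P a4@(2,1):R a5@(2,1):R a6@(0,1):R
t=4: a0@(2,1):P a1@(2,2):R a2@(0,1):R a3@(2,0):P a4@(2,2):R a5@(2,2):R a6@(4,1):R
t=5: a0@(2,2):P a1@(2,3):R a2@(4,1):R a3@(2,1):P a4@(2,3):R a5@(2,3):R a6@(0,1):R
t=6: a0@(2,3):P a1@(2,0):R a2@(0,1):R a3@(2,2):P a4@(2,0):R a5@(2,0):R a6@(4,1):R
t=7: a0@(2,0):P a1@(2,1):R a2@(4,1):R a3@(2,3):P a4@(2,1):R a5@(2,1):R a6@(0,1):R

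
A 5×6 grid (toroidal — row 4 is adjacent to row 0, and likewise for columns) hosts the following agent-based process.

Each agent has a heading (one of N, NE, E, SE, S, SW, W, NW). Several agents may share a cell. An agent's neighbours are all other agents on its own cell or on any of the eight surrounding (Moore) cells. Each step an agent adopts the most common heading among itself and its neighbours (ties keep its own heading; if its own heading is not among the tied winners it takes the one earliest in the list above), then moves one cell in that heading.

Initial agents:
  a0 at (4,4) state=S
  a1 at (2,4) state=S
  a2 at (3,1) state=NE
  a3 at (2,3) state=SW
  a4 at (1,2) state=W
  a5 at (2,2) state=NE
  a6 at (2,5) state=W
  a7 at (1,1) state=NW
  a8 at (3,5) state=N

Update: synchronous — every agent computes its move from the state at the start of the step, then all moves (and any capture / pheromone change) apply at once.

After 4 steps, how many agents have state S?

8

t=1: a0@(0,4):S a1@(3,4):S a2@(2,2):NE a3@(3,2):SW a4@(1,1):W a5@(1,3):NE a6@(2,4):W a7@(0,0):NW a8@(4,5):S
t=2: a0@(1,4):S a1@(4,4):S a2@(1,3):NE a3@(4,1):SW a4@(1,0):W a5@(0,4):NE a6@(2,3):W a7@(4,5):NW a8@(0,5):S
t=3: a0@(2,4):S a1@(0,4):S a2@(0,4):NE a3@(0,0):SW a4@(1,5):W a5@(1,4):S a6@(2,2):W a7@(0,5):S a8@(1,5):S
t=4: a0@(3,4):S a1@(1,4):S a2@(1,4):S a3@(1,0):S a4@(2,5):S a5@(2,4):S a6@(2,1):W a7@(1,5):S a8@(2,5):S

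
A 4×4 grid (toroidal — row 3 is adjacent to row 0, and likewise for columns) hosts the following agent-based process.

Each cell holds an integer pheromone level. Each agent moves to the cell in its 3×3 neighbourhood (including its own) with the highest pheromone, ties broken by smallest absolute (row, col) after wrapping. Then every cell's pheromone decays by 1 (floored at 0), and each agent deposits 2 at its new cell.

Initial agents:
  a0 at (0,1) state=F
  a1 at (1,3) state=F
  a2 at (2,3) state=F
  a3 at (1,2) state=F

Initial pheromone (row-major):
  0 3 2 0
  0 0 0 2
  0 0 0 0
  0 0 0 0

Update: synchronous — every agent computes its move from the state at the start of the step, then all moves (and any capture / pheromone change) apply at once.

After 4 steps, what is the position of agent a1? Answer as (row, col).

(0, 1)

t=1: a0@(0,1) a1@(0,2) a2@(1,3) a3@(0,1) | pheromone: 0 6 3 0 / 0 0 0 3 / 0 0 0 0 / 0 0 0 0
t=2: a0@(0,1) a1@(0,1) a2@(0,2) a3@(0,1) | pheromone: 0 11 4 0 / 0 0 0 2 / 0 0 0 0 / 0 0 0 0
t=3: a0@(0,1) a1@(0,1) a2@(0,1) a3@(0,1) | pheromone: 0 18 3 0 / 0 0 0 1 / 0 0 0 0 / 0 0 0 0
t=4: a0@(0,1) a1@(0,1) a2@(0,1) a3@(0,1) | pheromone: 0 25 2 0 / 0 0 0 0 / 0 0 0 0 / 0 0 0 0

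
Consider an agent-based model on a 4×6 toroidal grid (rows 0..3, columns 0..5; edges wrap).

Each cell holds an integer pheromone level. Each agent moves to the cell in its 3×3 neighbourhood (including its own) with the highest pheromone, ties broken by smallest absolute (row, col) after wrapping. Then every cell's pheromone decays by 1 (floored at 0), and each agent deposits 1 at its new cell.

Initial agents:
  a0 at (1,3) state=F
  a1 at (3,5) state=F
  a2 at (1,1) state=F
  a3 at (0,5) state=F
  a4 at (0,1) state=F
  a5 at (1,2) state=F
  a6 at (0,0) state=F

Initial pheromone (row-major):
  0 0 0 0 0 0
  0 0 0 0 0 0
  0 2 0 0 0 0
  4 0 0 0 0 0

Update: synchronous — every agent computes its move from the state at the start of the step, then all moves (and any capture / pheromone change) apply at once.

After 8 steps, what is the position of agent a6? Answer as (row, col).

t=1: a0@(0,2) a1@(3,0) a2@(2,1) a3@(3,0) a4@(3,0) a5@(2,1) a6@(3,0) | pheromone: 0 0 1 0 0 0 / 0 0 0 0 0 0 / 0 3 0 0 0 0 / 7 0 0 0 0 0
t=2: a0@(0,2) a1@(3,0) a2@(3,0) a3@(3,0) a4@(3,0) a5@(3,0) a6@(3,0) | pheromone: 0 0 1 0 0 0 / 0 0 0 0 0 0 / 0 2 0 0 0 0 / 12 0 0 0 0 0
t=3: a0@(0,2) a1@(3,0) a2@(3,0) a3@(3,0) a4@(3,0) a5@(3,0) a6@(3,0) | pheromone: 0 0 1 0 0 0 / 0 0 0 0 0 0 / 0 1 0 0 0 0 / 17 0 0 0 0 0
t=4: a0@(0,2) a1@(3,0) a2@(3,0) a3@(3,0) a4@(3,0) a5@(3,0) a6@(3,0) | pheromone: 0 0 1 0 0 0 / 0 0 0 0 0 0 / 0 0 0 0 0 0 / 22 0 0 0 0 0
t=5: a0@(0,2) a1@(3,0) a2@(3,0) a3@(3,0) a4@(3,0) a5@(3,0) a6@(3,0) | pheromone: 0 0 1 0 0 0 / 0 0 0 0 0 0 / 0 0 0 0 0 0 / 27 0 0 0 0 0
t=6: a0@(0,2) a1@(3,0) a2@(3,0) a3@(3,0) a4@(3,0) a5@(3,0) a6@(3,0) | pheromone: 0 0 1 0 0 0 / 0 0 0 0 0 0 / 0 0 0 0 0 0 / 32 0 0 0 0 0
t=7: a0@(0,2) a1@(3,0) a2@(3,0) a3@(3,0) a4@(3,0) a5@(3,0) a6@(3,0) | pheromone: 0 0 1 0 0 0 / 0 0 0 0 0 0 / 0 0 0 0 0 0 / 37 0 0 0 0 0
t=8: a0@(0,2) a1@(3,0) a2@(3,0) a3@(3,0) a4@(3,0) a5@(3,0) a6@(3,0) | pheromone: 0 0 1 0 0 0 / 0 0 0 0 0 0 / 0 0 0 0 0 0 / 42 0 0 0 0 0

(3, 0)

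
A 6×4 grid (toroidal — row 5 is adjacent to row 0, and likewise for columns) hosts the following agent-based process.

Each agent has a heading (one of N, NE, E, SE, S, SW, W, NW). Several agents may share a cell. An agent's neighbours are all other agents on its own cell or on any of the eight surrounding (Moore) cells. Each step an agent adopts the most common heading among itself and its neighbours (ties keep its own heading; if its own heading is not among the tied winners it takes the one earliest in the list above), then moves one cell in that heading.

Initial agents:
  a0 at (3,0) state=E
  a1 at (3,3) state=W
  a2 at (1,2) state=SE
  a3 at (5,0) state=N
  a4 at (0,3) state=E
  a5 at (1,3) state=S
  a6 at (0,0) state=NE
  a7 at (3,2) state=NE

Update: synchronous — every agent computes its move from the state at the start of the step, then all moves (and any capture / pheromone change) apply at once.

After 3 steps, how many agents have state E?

t=1: a0@(3,1):E a1@(3,2):W a2@(2,3):SE a3@(4,0):N a4@(0,0):E a5@(2,3):S a6@(5,1):NE a7@(2,3):NE
t=2: a0@(3,2):E a1@(3,1):W a2@(3,0):SE a3@(3,0):N a4@(0,1):E a5@(3,3):S a6@(4,2):NE a7@(1,0):NE
t=3: a0@(3,3):E a1@(3,0):W a2@(4,1):SE a3@(2,0):N a4@(0,2):E a5@(4,3):S a6@(3,3):NE a7@(0,1):NE

2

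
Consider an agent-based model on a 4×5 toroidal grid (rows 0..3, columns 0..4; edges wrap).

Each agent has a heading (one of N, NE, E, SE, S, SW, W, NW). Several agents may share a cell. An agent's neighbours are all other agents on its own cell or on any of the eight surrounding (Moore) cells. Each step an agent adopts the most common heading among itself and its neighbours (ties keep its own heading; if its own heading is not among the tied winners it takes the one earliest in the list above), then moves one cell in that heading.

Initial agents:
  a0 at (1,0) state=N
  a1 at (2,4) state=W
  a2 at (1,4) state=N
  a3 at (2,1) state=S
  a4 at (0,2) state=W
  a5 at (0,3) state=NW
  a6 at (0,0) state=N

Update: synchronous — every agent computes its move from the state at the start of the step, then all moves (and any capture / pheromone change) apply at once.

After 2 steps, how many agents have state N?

6

t=1: a0@(0,0):N a1@(1,4):N a2@(0,4):N a3@(3,1):S a4@(0,1):W a5@(3,2):NW a6@(3,0):N
t=2: a0@(3,0):N a1@(0,4):N a2@(3,4):N a3@(2,1):N a4@(3,1):N a5@(2,1):NW a6@(2,0):N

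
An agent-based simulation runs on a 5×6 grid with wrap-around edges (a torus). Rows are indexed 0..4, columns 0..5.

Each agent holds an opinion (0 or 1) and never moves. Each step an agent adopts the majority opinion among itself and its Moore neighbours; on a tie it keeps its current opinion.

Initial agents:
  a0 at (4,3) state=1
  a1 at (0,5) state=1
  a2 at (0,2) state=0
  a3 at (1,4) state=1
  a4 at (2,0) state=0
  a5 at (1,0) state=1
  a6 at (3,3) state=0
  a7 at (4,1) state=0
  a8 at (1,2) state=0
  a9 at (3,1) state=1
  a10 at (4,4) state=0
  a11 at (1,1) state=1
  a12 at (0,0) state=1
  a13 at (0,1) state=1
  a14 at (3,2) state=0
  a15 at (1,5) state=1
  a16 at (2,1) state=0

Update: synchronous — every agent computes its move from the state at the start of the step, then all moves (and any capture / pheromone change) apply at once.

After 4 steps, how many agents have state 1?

t=1: a0@(4,3):0 a1@(0,5):1 a2@(0,2):0 a3@(1,4):1 a4@(2,0):1 a5@(1,0):1 a6@(3,3):0 a7@(4,1):0 a8@(1,2):0 a9@(3,1):0 a10@(4,4):0 a11@(1,1):1 a12@(0,0):1 a13@(0,1):1 a14@(3,2):0 a15@(1,5):1 a16@(2,1):0
t=2: (unchanged — steady state)

8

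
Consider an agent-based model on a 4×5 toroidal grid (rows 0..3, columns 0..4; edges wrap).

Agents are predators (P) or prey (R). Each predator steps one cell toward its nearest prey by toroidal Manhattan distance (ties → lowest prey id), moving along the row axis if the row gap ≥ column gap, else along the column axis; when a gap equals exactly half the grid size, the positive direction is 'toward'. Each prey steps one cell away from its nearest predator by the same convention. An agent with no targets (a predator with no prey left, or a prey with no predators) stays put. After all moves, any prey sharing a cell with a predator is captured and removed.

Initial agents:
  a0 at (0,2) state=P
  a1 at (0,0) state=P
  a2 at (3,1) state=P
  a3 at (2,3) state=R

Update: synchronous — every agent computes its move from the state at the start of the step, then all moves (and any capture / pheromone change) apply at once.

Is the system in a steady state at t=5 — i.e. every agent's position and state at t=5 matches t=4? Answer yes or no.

yes

t=1: a0@(1,2):P a1@(1,0):P a2@(3,2):P a3@(1,3):R
t=2: a0@(1,3):P a1@(1,4):P a2@(0,2):P
t=3: (unchanged — steady state)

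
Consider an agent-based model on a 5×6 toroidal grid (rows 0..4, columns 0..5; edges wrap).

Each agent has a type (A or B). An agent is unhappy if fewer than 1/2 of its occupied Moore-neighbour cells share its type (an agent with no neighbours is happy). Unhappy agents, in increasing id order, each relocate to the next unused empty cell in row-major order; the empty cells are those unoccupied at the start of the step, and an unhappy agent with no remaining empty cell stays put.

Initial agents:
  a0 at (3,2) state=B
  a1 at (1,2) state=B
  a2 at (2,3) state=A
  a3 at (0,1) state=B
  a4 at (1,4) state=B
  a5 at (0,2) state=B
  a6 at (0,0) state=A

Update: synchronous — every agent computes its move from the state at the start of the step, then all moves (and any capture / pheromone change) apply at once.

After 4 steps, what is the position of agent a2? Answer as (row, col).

t=1: a0@(0,3):B a1@(1,2):B a2@(0,4):A a3@(0,1):B a4@(0,5):B a5@(0,2):B a6@(1,0):A
t=2: a0@(0,3):B a1@(1,2):B a2@(0,0):A a3@(0,1):B a4@(1,1):B a5@(0,2):B a6@(1,3):A
t=3: a0@(0,3):B a1@(1,2):B a2@(0,4):A a3@(0,1):B a4@(1,1):B a5@(0,2):B a6@(0,5):A
t=4: (unchanged — steady state)

(0, 4)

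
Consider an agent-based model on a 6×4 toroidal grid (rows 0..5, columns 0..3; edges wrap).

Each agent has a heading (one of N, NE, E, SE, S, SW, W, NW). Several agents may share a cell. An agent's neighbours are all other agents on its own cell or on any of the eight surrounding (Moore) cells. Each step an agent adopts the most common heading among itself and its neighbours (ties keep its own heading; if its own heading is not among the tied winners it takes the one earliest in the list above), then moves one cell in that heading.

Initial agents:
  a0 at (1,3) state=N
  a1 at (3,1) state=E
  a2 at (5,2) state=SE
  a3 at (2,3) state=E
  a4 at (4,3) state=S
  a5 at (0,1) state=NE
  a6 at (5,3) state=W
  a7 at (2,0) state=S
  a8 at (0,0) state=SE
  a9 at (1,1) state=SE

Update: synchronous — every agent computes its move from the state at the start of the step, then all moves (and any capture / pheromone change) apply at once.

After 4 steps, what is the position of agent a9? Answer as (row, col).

t=1: a0@(0,3):N a1@(3,2):E a2@(0,3):SE a3@(2,0):E a4@(5,3):S a5@(1,2):SE a6@(0,0):SE a7@(2,1):E a8@(1,1):SE a9@(2,2):SE
t=2: a0@(1,0):SE a1@(3,3):E a2@(1,0):SE a3@(2,1):E a4@(0,0):SE a5@(2,3):SE a6@(1,1):SE a7@(2,2):E a8@(2,2):SE a9@(3,3):SE
t=3: a0@(2,1):SE a1@(4,0):SE a2@(2,1):SE a3@(3,2):SE a4@(1,1):SE a5@(3,0):SE a6@(2,2):SE a7@(3,3):SE a8@(3,3):SE a9@(4,0):SE
t=4: a0@(3,2):SE a1@(5,1):SE a2@(3,2):SE a3@(4,3):SE a4@(2,2):SE a5@(4,1):SE a6@(3,3):SE a7@(4,0):SE a8@(4,0):SE a9@(5,1):SE

(5, 1)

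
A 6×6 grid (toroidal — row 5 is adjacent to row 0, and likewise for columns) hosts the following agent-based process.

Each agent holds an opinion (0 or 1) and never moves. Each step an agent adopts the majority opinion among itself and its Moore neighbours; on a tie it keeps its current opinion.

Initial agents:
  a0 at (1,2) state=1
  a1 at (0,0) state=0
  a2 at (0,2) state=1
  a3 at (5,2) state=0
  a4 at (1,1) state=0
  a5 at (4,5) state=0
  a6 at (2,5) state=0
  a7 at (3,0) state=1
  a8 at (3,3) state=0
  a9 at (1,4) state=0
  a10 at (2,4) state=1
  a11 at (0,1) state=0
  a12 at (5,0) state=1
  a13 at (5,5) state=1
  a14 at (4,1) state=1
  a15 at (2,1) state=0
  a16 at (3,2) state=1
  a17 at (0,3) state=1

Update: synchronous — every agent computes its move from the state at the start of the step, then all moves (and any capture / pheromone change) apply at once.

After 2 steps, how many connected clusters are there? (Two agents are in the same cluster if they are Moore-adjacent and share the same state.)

t=1: a0@(1,2):1 a1@(0,0):0 a2@(0,2):1 a3@(5,2):1 a4@(1,1):0 a5@(4,5):1 a6@(2,5):0 a7@(3,0):0 a8@(3,3):1 a9@(1,4):0 a10@(2,4):0 a11@(0,1):0 a12@(5,0):1 a13@(5,5):1 a14@(4,1):1 a15@(2,1):1 a16@(3,2):1 a17@(0,3):1
t=2: a0@(1,2):1 a1@(0,0):0 a2@(0,2):1 a3@(5,2):1 a4@(1,1):0 a5@(4,5):1 a6@(2,5):0 a7@(3,0):1 a8@(3,3):1 a9@(1,4):0 a10@(2,4):0 a11@(0,1):1 a12@(5,0):1 a13@(5,5):1 a14@(4,1):1 a15@(2,1):1 a16@(3,2):1 a17@(0,3):1

3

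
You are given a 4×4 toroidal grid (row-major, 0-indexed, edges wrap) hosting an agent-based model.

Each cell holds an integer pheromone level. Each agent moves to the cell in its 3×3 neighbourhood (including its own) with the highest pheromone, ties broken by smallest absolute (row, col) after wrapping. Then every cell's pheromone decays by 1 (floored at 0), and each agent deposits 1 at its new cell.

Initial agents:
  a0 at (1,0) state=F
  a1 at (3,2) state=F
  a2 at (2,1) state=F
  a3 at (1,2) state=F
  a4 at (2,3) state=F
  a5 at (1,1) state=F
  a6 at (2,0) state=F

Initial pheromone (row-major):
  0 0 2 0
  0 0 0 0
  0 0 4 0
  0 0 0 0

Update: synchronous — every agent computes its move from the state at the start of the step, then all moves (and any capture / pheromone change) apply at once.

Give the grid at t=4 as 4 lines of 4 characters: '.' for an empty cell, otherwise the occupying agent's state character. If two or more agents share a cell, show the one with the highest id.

t=1: a0@(0,0) a1@(2,2) a2@(2,2) a3@(2,2) a4@(2,2) a5@(2,2) a6@(1,0) | pheromone: 1 0 1 0 / 1 0 0 0 / 0 0 8 0 / 0 0 0 0
t=2: a0@(0,0) a1@(2,2) a2@(2,2) a3@(2,2) a4@(2,2) a5@(2,2) a6@(0,0) | pheromone: 2 0 0 0 / 0 0 0 0 / 0 0 12 0 / 0 0 0 0
t=3: a0@(0,0) a1@(2,2) a2@(2,2) a3@(2,2) a4@(2,2) a5@(2,2) a6@(0,0) | pheromone: 3 0 0 0 / 0 0 0 0 / 0 0 16 0 / 0 0 0 0
t=4: a0@(0,0) a1@(2,2) a2@(2,2) a3@(2,2) a4@(2,2) a5@(2,2) a6@(0,0) | pheromone: 4 0 0 0 / 0 0 0 0 / 0 0 20 0 / 0 0 0 0

F...
....
..F.
....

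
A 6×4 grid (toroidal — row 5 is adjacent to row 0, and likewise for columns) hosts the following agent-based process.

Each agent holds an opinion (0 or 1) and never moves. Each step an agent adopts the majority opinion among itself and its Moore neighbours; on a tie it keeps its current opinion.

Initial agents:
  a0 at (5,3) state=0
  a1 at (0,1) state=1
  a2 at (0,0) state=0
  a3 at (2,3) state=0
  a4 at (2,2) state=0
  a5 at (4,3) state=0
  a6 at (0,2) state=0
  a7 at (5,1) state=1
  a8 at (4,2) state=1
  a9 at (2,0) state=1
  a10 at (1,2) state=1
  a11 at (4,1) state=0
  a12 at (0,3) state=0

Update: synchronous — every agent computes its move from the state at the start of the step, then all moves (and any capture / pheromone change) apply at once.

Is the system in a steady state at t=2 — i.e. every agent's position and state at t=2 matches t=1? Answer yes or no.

no

t=1: a0@(5,3):0 a1@(0,1):1 a2@(0,0):0 a3@(2,3):0 a4@(2,2):0 a5@(4,3):0 a6@(0,2):0 a7@(5,1):1 a8@(4,2):0 a9@(2,0):1 a10@(1,2):0 a11@(4,1):1 a12@(0,3):0
t=2: a0@(5,3):0 a1@(0,1):0 a2@(0,0):0 a3@(2,3):0 a4@(2,2):0 a5@(4,3):0 a6@(0,2):0 a7@(5,1):1 a8@(4,2):0 a9@(2,0):1 a10@(1,2):0 a11@(4,1):1 a12@(0,3):0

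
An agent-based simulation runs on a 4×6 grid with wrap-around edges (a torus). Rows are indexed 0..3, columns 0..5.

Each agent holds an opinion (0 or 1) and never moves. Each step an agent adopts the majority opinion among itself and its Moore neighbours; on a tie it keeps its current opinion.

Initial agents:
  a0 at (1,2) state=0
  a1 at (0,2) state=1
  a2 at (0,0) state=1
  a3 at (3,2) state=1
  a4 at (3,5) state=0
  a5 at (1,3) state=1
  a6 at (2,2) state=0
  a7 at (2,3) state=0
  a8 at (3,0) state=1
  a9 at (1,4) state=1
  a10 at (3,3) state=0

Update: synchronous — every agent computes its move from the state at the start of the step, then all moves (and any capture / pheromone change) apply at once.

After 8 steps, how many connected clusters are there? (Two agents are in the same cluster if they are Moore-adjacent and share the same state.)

2

t=1: a0@(1,2):0 a1@(0,2):1 a2@(0,0):1 a3@(3,2):0 a4@(3,5):1 a5@(1,3):1 a6@(2,2):0 a7@(2,3):0 a8@(3,0):1 a9@(1,4):1 a10@(3,3):0
t=2: a0@(1,2):0 a1@(0,2):0 a2@(0,0):1 a3@(3,2):0 a4@(3,5):1 a5@(1,3):1 a6@(2,2):0 a7@(2,3):0 a8@(3,0):1 a9@(1,4):1 a10@(3,3):0
t=3: a0@(1,2):0 a1@(0,2):0 a2@(0,0):1 a3@(3,2):0 a4@(3,5):1 a5@(1,3):0 a6@(2,2):0 a7@(2,3):0 a8@(3,0):1 a9@(1,4):1 a10@(3,3):0
t=4: a0@(1,2):0 a1@(0,2):0 a2@(0,0):1 a3@(3,2):0 a4@(3,5):1 a5@(1,3):0 a6@(2,2):0 a7@(2,3):0 a8@(3,0):1 a9@(1,4):0 a10@(3,3):0
t=5: (unchanged — steady state)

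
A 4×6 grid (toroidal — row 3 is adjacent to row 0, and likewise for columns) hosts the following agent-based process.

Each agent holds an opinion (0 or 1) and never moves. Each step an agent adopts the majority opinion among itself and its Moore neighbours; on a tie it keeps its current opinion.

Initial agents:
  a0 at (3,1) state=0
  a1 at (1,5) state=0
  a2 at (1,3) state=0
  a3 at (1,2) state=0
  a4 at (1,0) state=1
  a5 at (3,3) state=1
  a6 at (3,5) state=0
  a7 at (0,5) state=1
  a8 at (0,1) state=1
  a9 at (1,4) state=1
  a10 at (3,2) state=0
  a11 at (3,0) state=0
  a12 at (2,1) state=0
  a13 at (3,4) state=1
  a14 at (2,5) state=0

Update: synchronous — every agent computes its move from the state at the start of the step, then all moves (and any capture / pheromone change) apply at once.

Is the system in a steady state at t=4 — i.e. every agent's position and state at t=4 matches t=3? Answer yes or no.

t=1: a0@(3,1):0 a1@(1,5):1 a2@(1,3):0 a3@(1,2):0 a4@(1,0):1 a5@(3,3):1 a6@(3,5):0 a7@(0,5):1 a8@(0,1):0 a9@(1,4):0 a10@(3,2):0 a11@(3,0):0 a12@(2,1):0 a13@(3,4):1 a14@(2,5):0
t=2: (unchanged — steady state)

yes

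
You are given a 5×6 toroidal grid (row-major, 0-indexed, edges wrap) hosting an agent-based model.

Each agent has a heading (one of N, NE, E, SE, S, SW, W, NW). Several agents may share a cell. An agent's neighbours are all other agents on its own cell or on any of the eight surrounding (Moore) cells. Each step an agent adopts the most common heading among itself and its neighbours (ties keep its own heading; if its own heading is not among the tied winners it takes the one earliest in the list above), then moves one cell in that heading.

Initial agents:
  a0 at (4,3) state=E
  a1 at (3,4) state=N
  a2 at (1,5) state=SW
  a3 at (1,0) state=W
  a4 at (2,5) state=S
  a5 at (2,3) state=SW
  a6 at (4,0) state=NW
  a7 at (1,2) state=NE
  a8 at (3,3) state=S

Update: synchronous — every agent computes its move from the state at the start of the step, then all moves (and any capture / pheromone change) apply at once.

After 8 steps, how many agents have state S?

t=1: a0@(4,4):E a1@(4,4):S a2@(2,4):SW a3@(1,5):W a4@(3,5):S a5@(3,2):SW a6@(3,5):NW a7@(0,3):NE a8@(4,3):S
t=2: a0@(0,4):S a1@(0,4):S a2@(3,3):SW a3@(1,4):W a4@(4,5):S a5@(4,1):SW a6@(4,5):S a7@(1,3):S a8@(0,3):S
t=3: a0@(1,4):S a1@(1,4):S a2@(4,2):SW a3@(2,4):S a4@(0,5):S a5@(0,0):SW a6@(0,5):S a7@(2,3):S a8@(1,3):S
t=4: a0@(2,4):S a1@(2,4):S a2@(0,1):SW a3@(3,4):S a4@(1,5):S a5@(1,0):S a6@(1,5):S a7@(3,3):S a8@(2,3):S
t=5: a0@(3,4):S a1@(3,4):S a2@(1,0):SW a3@(4,4):S a4@(2,5):S a5@(2,0):S a6@(2,5):S a7@(4,3):S a8@(3,3):S
t=6: a0@(4,4):S a1@(4,4):S a2@(2,0):S a3@(0,4):S a4@(3,5):S a5@(3,0):S a6@(3,5):S a7@(0,3):S a8@(4,3):S
t=7: a0@(0,4):S a1@(0,4):S a2@(3,0):S a3@(1,4):S a4@(4,5):S a5@(4,0):S a6@(4,5):S a7@(1,3):S a8@(0,3):S
t=8: a0@(1,4):S a1@(1,4):S a2@(4,0):S a3@(2,4):S a4@(0,5):S a5@(0,0):S a6@(0,5):S a7@(2,3):S a8@(1,3):S

9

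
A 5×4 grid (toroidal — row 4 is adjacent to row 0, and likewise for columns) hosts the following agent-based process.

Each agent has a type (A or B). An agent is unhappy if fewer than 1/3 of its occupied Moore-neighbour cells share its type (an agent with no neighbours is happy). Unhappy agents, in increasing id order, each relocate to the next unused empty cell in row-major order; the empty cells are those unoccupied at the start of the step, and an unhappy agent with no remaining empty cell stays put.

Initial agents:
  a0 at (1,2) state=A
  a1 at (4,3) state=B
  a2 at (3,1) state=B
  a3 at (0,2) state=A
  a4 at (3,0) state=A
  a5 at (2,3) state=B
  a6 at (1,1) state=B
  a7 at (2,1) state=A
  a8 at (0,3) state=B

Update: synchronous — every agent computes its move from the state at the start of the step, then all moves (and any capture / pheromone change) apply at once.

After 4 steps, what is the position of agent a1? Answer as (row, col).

t=1: a0@(1,2):A a1@(4,3):B a2@(0,0):B a3@(0,1):A a4@(1,0):A a5@(1,3):B a6@(2,0):B a7@(2,1):A a8@(0,3):B
t=2: (unchanged — steady state)

(4, 3)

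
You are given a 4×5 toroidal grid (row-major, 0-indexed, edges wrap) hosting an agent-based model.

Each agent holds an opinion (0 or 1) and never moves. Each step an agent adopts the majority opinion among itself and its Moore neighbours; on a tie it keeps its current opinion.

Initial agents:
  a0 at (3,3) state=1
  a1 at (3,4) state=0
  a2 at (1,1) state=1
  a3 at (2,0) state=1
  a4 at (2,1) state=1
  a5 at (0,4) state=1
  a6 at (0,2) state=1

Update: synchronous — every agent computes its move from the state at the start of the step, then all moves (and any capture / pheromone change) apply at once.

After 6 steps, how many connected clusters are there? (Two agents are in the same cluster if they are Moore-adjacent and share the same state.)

t=1: a0@(3,3):1 a1@(3,4):1 a2@(1,1):1 a3@(2,0):1 a4@(2,1):1 a5@(0,4):1 a6@(0,2):1
t=2: (unchanged — steady state)

1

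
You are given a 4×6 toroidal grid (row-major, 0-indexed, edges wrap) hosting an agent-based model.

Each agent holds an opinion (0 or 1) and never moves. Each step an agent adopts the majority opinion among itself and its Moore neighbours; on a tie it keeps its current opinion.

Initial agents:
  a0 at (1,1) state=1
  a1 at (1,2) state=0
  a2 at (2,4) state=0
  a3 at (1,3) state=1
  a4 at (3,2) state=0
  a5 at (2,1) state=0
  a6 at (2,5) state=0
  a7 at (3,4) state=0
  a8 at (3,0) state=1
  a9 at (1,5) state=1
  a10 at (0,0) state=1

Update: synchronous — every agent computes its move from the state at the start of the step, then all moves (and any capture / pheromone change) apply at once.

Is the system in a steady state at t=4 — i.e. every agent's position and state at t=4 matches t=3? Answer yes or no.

yes

t=1: a0@(1,1):1 a1@(1,2):0 a2@(2,4):0 a3@(1,3):0 a4@(3,2):0 a5@(2,1):0 a6@(2,5):0 a7@(3,4):0 a8@(3,0):1 a9@(1,5):1 a10@(0,0):1
t=2: (unchanged — steady state)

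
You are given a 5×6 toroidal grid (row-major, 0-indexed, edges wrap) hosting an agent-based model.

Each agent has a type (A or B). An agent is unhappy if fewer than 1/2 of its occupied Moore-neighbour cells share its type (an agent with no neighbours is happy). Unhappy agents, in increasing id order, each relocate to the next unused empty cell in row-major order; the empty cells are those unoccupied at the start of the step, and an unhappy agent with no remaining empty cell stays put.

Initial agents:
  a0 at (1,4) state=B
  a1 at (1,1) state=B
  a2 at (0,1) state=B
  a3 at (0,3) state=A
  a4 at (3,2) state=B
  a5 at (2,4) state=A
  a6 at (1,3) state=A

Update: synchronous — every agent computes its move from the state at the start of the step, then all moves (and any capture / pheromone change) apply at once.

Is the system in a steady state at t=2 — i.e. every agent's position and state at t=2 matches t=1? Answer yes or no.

t=1: a0@(0,0):B a1@(1,1):B a2@(0,1):B a3@(0,3):A a4@(3,2):B a5@(2,4):A a6@(1,3):A
t=2: (unchanged — steady state)

yes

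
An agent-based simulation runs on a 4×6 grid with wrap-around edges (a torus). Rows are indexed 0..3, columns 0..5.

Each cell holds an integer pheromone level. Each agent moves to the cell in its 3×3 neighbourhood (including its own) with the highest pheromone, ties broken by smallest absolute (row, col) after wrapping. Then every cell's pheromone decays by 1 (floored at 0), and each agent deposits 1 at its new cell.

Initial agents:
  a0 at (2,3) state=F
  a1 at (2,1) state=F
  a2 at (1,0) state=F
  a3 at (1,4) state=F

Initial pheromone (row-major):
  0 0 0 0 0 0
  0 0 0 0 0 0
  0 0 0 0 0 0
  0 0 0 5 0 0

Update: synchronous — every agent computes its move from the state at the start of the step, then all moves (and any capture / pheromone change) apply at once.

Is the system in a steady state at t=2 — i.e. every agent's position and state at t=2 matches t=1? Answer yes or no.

t=1: a0@(3,3) a1@(1,0) a2@(0,0) a3@(0,3) | pheromone: 1 0 0 1 0 0 / 1 0 0 0 0 0 / 0 0 0 0 0 0 / 0 0 0 5 0 0
t=2: a0@(3,3) a1@(0,0) a2@(0,0) a3@(3,3) | pheromone: 2 0 0 0 0 0 / 0 0 0 0 0 0 / 0 0 0 0 0 0 / 0 0 0 6 0 0

no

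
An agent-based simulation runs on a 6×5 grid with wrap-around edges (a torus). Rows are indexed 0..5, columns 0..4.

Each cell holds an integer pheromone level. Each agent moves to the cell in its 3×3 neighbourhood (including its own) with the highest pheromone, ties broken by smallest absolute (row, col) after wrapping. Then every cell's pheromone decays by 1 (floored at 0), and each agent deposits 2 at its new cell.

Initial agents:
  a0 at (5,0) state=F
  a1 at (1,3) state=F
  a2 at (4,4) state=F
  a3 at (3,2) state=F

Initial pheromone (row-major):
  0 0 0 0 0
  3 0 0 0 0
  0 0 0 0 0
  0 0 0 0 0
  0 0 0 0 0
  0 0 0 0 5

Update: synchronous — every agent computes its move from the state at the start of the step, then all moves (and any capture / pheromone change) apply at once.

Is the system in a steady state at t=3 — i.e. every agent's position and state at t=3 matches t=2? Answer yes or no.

yes

t=1: a0@(5,4) a1@(0,2) a2@(5,4) a3@(2,1) | pheromone: 0 0 2 0 0 / 2 0 0 0 0 / 0 2 0 0 0 / 0 0 0 0 0 / 0 0 0 0 0 / 0 0 0 0 8
t=2: a0@(5,4) a1@(0,2) a2@(5,4) a3@(1,0) | pheromone: 0 0 3 0 0 / 3 0 0 0 0 / 0 1 0 0 0 / 0 0 0 0 0 / 0 0 0 0 0 / 0 0 0 0 11
t=3: a0@(5,4) a1@(0,2) a2@(5,4) a3@(1,0) | pheromone: 0 0 4 0 0 / 4 0 0 0 0 / 0 0 0 0 0 / 0 0 0 0 0 / 0 0 0 0 0 / 0 0 0 0 14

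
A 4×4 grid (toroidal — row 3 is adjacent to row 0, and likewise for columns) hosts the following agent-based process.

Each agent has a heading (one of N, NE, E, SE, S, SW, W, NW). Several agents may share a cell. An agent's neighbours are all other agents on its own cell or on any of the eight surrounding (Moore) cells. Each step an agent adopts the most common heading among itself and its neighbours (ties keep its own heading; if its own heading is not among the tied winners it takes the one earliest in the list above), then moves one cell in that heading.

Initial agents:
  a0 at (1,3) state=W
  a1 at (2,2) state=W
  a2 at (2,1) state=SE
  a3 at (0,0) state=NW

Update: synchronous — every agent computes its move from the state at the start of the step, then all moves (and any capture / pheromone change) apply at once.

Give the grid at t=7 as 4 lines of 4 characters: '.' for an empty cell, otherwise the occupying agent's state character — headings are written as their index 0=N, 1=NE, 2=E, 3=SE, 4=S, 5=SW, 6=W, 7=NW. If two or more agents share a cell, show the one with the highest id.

.6..
6...
...6
....

t=1: a0@(1,2):W a1@(2,1):W a2@(3,2):SE a3@(3,3):NW
t=2: a0@(1,1):W a1@(2,0):W a2@(0,3):SE a3@(2,2):NW
t=3: a0@(1,0):W a1@(2,3):W a2@(1,0):SE a3@(1,1):NW
t=4: a0@(1,3):W a1@(2,2):W a2@(1,3):W a3@(0,0):NW
t=5: a0@(1,2):W a1@(2,1):W a2@(1,2):W a3@(0,3):W
t=6: a0@(1,1):W a1@(2,0):W a2@(1,1):W a3@(0,2):W
t=7: a0@(1,0):W a1@(2,3):W a2@(1,0):W a3@(0,1):W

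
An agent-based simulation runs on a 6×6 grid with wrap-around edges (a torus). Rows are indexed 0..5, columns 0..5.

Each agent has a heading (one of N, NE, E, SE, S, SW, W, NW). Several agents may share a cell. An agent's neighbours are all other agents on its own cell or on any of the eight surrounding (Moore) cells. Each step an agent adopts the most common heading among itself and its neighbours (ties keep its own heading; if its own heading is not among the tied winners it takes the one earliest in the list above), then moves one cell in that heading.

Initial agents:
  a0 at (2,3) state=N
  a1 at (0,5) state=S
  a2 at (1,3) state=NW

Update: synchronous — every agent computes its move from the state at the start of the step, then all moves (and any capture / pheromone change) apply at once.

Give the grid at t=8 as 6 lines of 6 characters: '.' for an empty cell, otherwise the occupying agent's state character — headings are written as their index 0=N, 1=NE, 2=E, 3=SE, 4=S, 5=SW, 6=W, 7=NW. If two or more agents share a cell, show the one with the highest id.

t=1: a0@(1,3):N a1@(1,5):S a2@(0,2):NW
t=2: a0@(0,3):N a1@(2,5):S a2@(5,1):NW
t=3: a0@(5,3):N a1@(3,5):S a2@(4,0):NW
t=4: a0@(4,3):N a1@(4,5):S a2@(3,5):NW
t=5: a0@(3,3):N a1@(5,5):S a2@(2,4):NW
t=6: a0@(2,3):N a1@(0,5):S a2@(1,3):NW
t=7: a0@(1,3):N a1@(1,5):S a2@(0,2):NW
t=8: a0@(0,3):N a1@(2,5):S a2@(5,1):NW

...0..
......
.....4
......
......
.7....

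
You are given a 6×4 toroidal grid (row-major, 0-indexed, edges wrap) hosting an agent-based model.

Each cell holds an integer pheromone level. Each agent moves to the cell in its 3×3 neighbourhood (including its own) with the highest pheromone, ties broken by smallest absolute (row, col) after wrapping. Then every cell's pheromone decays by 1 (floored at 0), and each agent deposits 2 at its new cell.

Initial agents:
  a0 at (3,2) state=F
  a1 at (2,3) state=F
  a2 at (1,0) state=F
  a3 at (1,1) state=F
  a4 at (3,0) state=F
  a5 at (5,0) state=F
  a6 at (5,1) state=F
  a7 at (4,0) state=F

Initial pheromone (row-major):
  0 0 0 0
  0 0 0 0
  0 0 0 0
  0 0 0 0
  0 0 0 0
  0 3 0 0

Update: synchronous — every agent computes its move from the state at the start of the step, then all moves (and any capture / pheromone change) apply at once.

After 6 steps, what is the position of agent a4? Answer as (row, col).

t=1: a0@(2,1) a1@(1,0) a2@(0,0) a3@(0,0) a4@(2,0) a5@(5,1) a6@(5,1) a7@(5,1) | pheromone: 4 0 0 0 / 2 0 0 0 / 2 2 0 0 / 0 0 0 0 / 0 0 0 0 / 0 8 0 0
t=2: a0@(1,0) a1@(0,0) a2@(5,1) a3@(5,1) a4@(1,0) a5@(5,1) a6@(5,1) a7@(5,1) | pheromone: 5 0 0 0 / 5 0 0 0 / 1 1 0 0 / 0 0 0 0 / 0 0 0 0 / 0 17 0 0
t=3: a0@(0,0) a1@(5,1) a2@(5,1) a3@(5,1) a4@(0,0) a5@(5,1) a6@(5,1) a7@(5,1) | pheromone: 8 0 0 0 / 4 0 0 0 / 0 0 0 0 / 0 0 0 0 / 0 0 0 0 / 0 28 0 0
t=4: a0@(5,1) a1@(5,1) a2@(5,1) a3@(5,1) a4@(5,1) a5@(5,1) a6@(5,1) a7@(5,1) | pheromone: 7 0 0 0 / 3 0 0 0 / 0 0 0 0 / 0 0 0 0 / 0 0 0 0 / 0 43 0 0
t=5: a0@(5,1) a1@(5,1) a2@(5,1) a3@(5,1) a4@(5,1) a5@(5,1) a6@(5,1) a7@(5,1) | pheromone: 6 0 0 0 / 2 0 0 0 / 0 0 0 0 / 0 0 0 0 / 0 0 0 0 / 0 58 0 0
t=6: a0@(5,1) a1@(5,1) a2@(5,1) a3@(5,1) a4@(5,1) a5@(5,1) a6@(5,1) a7@(5,1) | pheromone: 5 0 0 0 / 1 0 0 0 / 0 0 0 0 / 0 0 0 0 / 0 0 0 0 / 0 73 0 0

(5, 1)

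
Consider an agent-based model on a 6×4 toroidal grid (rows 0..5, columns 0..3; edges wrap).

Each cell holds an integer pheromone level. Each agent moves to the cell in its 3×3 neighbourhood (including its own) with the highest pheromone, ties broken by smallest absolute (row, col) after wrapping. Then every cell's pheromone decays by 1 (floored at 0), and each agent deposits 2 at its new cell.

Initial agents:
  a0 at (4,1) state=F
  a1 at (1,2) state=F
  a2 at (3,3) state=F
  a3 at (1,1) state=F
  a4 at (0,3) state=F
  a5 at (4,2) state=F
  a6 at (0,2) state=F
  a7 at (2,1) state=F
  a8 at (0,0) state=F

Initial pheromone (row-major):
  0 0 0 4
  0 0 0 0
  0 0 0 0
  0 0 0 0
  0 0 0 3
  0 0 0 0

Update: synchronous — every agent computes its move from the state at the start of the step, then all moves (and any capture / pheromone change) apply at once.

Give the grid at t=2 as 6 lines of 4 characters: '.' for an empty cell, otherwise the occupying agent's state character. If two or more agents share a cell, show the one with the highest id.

...F
....
....
....
...F
....

t=1: a0@(3,0) a1@(0,3) a2@(4,3) a3@(0,0) a4@(0,3) a5@(4,3) a6@(0,3) a7@(1,0) a8@(0,3) | pheromone: 2 0 0 11 / 2 0 0 0 / 0 0 0 0 / 2 0 0 0 / 0 0 0 6 / 0 0 0 0
t=2: a0@(4,3) a1@(0,3) a2@(4,3) a3@(0,3) a4@(0,3) a5@(4,3) a6@(0,3) a7@(0,3) a8@(0,3) | pheromone: 1 0 0 22 / 1 0 0 0 / 0 0 0 0 / 1 0 0 0 / 0 0 0 11 / 0 0 0 0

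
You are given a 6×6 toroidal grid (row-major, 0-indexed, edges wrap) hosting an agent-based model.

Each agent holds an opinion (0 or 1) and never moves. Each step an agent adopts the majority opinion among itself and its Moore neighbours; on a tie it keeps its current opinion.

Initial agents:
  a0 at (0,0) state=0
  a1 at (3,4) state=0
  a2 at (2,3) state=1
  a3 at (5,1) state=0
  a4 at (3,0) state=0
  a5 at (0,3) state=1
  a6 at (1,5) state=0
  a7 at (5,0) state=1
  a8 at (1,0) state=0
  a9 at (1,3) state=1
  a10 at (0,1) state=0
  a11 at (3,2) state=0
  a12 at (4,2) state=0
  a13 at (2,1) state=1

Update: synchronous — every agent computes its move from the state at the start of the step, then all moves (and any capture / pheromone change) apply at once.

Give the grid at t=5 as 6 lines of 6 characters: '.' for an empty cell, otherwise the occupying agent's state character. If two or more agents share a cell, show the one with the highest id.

t=1: a0@(0,0):0 a1@(3,4):0 a2@(2,3):1 a3@(5,1):0 a4@(3,0):0 a5@(0,3):1 a6@(1,5):0 a7@(5,0):0 a8@(1,0):0 a9@(1,3):1 a10@(0,1):0 a11@(3,2):0 a12@(4,2):0 a13@(2,1):0
t=2: (unchanged — steady state)

00.1..
0..1.0
.0.1..
0.0.0.
..0...
00....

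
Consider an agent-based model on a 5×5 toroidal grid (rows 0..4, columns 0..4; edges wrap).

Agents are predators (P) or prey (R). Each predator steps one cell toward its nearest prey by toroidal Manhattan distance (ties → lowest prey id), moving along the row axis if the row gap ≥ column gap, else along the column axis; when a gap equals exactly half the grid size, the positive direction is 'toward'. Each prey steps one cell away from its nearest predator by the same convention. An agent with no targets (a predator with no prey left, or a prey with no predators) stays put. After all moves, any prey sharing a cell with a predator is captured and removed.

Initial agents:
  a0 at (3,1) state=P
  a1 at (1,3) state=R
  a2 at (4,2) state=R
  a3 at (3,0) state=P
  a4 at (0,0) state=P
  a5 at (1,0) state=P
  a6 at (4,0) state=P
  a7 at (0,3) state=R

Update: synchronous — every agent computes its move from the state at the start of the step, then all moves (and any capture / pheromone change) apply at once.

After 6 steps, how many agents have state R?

t=1: a0@(4,1):P a1@(1,2):R a2@(0,2):R a3@(3,1):P a4@(0,4):P a5@(1,4):P a6@(4,1):P a7@(0,2):R
t=2: a0@(0,1):P a1@(1,1):R a2@(1,2):R a3@(2,1):P a4@(0,3):P a5@(1,3):P a6@(0,1):P a7@(1,2):R
t=3: a0@(1,1):P a1@(2,1):R a3@(1,1):P a4@(1,3):P a5@(1,2):P a6@(1,1):P
t=4: a0@(2,1):P a1@(3,1):R a3@(2,1):P a4@(1,2):P a5@(2,2):P a6@(2,1):P
t=5: a0@(3,1):P a1@(4,1):R a3@(3,1):P a4@(2,2):P a5@(3,2):P a6@(3,1):P
t=6: a0@(4,1):P a1@(0,1):R a3@(4,1):P a4@(3,2):P a5@(4,2):P a6@(4,1):P

1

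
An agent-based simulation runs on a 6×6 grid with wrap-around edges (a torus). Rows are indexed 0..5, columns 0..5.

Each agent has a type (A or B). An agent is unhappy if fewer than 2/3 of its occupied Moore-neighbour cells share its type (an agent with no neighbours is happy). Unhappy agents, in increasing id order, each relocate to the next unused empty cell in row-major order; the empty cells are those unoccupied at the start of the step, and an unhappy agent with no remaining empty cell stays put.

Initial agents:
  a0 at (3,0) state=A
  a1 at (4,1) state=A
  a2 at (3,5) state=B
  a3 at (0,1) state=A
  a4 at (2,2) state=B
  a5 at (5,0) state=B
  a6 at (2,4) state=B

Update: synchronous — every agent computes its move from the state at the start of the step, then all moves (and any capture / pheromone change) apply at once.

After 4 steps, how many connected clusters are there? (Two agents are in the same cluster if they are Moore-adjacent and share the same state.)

4

t=1: a0@(0,0):A a1@(0,2):A a2@(0,3):B a3@(0,4):A a4@(2,2):B a5@(0,5):B a6@(2,4):B
t=2: a0@(0,1):A a1@(1,0):A a2@(1,1):B a3@(1,2):A a4@(2,2):B a5@(1,3):B a6@(2,4):B
t=3: a0@(0,1):A a1@(0,0):A a2@(0,2):B a3@(0,3):A a4@(2,2):B a5@(1,3):B a6@(2,4):B
t=4: a0@(0,4):A a1@(0,0):A a2@(0,5):B a3@(1,0):A a4@(2,2):B a5@(1,3):B a6@(2,4):B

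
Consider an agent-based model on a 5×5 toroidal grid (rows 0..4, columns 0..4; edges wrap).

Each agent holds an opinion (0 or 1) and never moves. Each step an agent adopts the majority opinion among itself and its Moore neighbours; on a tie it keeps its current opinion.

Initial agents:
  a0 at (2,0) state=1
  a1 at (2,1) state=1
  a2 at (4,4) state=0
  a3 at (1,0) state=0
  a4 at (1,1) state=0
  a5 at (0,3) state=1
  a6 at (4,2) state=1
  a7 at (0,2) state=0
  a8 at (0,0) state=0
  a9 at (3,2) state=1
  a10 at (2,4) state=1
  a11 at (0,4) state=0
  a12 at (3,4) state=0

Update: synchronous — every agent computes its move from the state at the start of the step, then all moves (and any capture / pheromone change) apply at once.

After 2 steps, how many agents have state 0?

t=1: a0@(2,0):1 a1@(2,1):1 a2@(4,4):0 a3@(1,0):0 a4@(1,1):0 a5@(0,3):0 a6@(4,2):1 a7@(0,2):0 a8@(0,0):0 a9@(3,2):1 a10@(2,4):1 a11@(0,4):0 a12@(3,4):0
t=2: (unchanged — steady state)

8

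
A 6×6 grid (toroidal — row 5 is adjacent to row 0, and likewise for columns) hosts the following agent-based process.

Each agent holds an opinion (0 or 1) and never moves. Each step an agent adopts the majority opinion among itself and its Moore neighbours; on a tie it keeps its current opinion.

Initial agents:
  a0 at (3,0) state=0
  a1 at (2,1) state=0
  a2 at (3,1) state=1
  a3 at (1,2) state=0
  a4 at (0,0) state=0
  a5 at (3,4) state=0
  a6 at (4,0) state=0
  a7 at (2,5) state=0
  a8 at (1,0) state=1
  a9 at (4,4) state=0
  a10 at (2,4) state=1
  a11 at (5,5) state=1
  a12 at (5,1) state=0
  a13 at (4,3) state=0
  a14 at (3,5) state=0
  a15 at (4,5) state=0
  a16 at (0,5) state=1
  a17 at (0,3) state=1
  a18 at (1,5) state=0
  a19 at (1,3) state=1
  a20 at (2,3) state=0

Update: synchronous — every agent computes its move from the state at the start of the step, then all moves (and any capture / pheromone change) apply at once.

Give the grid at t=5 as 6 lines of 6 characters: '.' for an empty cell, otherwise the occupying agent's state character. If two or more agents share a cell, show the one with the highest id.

0..0.0
0.00.0
.0.000
00..00
0..000
.0...0

t=1: a0@(3,0):0 a1@(2,1):0 a2@(3,1):0 a3@(1,2):0 a4@(0,0):0 a5@(3,4):0 a6@(4,0):0 a7@(2,5):0 a8@(1,0):0 a9@(4,4):0 a10@(2,4):0 a11@(5,5):0 a12@(5,1):0 a13@(4,3):0 a14@(3,5):0 a15@(4,5):0 a16@(0,5):1 a17@(0,3):1 a18@(1,5):0 a19@(1,3):1 a20@(2,3):0
t=2: a0@(3,0):0 a1@(2,1):0 a2@(3,1):0 a3@(1,2):0 a4@(0,0):0 a5@(3,4):0 a6@(4,0):0 a7@(2,5):0 a8@(1,0):0 a9@(4,4):0 a10@(2,4):0 a11@(5,5):0 a12@(5,1):0 a13@(4,3):0 a14@(3,5):0 a15@(4,5):0 a16@(0,5):0 a17@(0,3):1 a18@(1,5):0 a19@(1,3):0 a20@(2,3):0
t=3: a0@(3,0):0 a1@(2,1):0 a2@(3,1):0 a3@(1,2):0 a4@(0,0):0 a5@(3,4):0 a6@(4,0):0 a7@(2,5):0 a8@(1,0):0 a9@(4,4):0 a10@(2,4):0 a11@(5,5):0 a12@(5,1):0 a13@(4,3):0 a14@(3,5):0 a15@(4,5):0 a16@(0,5):0 a17@(0,3):0 a18@(1,5):0 a19@(1,3):0 a20@(2,3):0
t=4: (unchanged — steady state)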